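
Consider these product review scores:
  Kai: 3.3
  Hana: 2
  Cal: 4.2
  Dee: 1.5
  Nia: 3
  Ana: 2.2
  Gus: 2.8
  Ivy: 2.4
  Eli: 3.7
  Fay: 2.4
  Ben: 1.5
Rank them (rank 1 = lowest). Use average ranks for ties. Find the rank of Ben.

Sorted (ascending): 1.5, 1.5, 2, 2.2, 2.4, 2.4, 2.8, 3, 3.3, 3.7, 4.2
The 2 values of 1.5 occupy positions 1–2 → average rank (1+2)/2 = 1.5.
The 2 values of 2.4 occupy positions 5–6 → average rank (5+6)/2 = 5.5.
Ben has value 1.5 → rank 1.5.

1.5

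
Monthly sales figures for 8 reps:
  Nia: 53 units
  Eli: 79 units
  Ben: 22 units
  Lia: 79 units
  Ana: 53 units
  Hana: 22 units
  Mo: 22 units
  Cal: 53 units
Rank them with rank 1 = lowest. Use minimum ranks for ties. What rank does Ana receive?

4

Sorted (ascending): 22, 22, 22, 53, 53, 53, 79, 79
The 3 values of 22 occupy positions 1–3 → each gets rank 1.
The 3 values of 53 occupy positions 4–6 → each gets rank 4.
The 2 values of 79 occupy positions 7–8 → each gets rank 7.
Ana has value 53 units → rank 4.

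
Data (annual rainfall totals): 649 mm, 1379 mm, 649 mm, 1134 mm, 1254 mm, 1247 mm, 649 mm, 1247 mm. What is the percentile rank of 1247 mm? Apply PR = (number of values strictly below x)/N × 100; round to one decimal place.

N = 8.
Strictly below 1247: 4. Equal to 1247: 2.
PR = 4/8 × 100 = 50.0

50.0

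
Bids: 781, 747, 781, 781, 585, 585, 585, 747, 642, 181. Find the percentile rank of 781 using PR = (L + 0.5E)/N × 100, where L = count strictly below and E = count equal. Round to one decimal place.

85.0

N = 10.
Strictly below 781: 7. Equal to 781: 3.
PR = (7 + 0.5·3)/10 × 100 = 85.0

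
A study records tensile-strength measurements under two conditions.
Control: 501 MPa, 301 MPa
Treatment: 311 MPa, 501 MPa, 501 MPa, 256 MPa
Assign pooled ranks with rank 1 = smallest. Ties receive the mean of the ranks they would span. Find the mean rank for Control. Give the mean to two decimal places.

3.50

Sorted (ascending): 256, 301, 311, 501, 501, 501
The 3 values of 501 occupy positions 4–6 → average rank 5.
Control values → pooled ranks: 501→5, 301→2
Mean rank = (5 + 2) / 2 = 3.50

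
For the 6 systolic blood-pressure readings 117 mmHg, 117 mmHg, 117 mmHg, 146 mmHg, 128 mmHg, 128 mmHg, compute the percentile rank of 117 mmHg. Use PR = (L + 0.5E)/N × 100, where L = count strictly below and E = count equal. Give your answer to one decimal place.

N = 6.
Strictly below 117: 0. Equal to 117: 3.
PR = (0 + 0.5·3)/6 × 100 = 25.0

25.0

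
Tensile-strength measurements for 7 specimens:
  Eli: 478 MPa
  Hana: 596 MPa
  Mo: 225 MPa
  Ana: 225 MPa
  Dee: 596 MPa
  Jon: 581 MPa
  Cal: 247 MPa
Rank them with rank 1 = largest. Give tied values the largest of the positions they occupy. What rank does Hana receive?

Sorted (descending): 596, 596, 581, 478, 247, 225, 225
The 2 values of 596 occupy positions 1–2 → each gets rank 2.
The 2 values of 225 occupy positions 6–7 → each gets rank 7.
Hana has value 596 MPa → rank 2.

2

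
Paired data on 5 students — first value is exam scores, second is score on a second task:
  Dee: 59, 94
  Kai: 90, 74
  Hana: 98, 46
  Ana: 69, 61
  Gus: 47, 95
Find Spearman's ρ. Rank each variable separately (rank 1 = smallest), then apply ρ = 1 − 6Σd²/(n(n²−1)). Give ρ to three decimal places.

Ranks of variable 1: 2, 4, 5, 3, 1
Ranks of variable 2: 4, 3, 1, 2, 5
d = r₁ − r₂: -2, 1, 4, 1, -4
d²: 4, 1, 16, 1, 16; Σd² = 38
ρ = 1 − 6·38/(5·24) = 1 − 228/120 = -0.900

-0.900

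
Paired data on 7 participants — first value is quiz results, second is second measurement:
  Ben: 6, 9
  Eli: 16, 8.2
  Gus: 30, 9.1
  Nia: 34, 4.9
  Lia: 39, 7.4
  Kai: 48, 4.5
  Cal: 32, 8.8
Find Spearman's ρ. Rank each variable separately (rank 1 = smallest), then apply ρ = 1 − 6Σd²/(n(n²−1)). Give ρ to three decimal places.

-0.786

Ranks of variable 1: 1, 2, 3, 5, 6, 7, 4
Ranks of variable 2: 6, 4, 7, 2, 3, 1, 5
d = r₁ − r₂: -5, -2, -4, 3, 3, 6, -1
d²: 25, 4, 16, 9, 9, 36, 1; Σd² = 100
ρ = 1 − 6·100/(7·48) = 1 − 600/336 = -0.786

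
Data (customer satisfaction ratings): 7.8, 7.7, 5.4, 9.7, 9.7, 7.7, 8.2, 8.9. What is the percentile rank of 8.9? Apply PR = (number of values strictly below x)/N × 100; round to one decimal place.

62.5

N = 8.
Strictly below 8.9: 5. Equal to 8.9: 1.
PR = 5/8 × 100 = 62.5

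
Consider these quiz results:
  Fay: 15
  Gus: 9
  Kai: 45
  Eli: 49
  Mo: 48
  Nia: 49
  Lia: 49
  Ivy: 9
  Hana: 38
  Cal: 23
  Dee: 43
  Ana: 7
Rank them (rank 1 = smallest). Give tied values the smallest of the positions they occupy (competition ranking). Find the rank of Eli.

10

Sorted (ascending): 7, 9, 9, 15, 23, 38, 43, 45, 48, 49, 49, 49
The 2 values of 9 occupy positions 2–3 → each gets rank 2.
The 3 values of 49 occupy positions 10–12 → each gets rank 10.
Eli has value 49 → rank 10.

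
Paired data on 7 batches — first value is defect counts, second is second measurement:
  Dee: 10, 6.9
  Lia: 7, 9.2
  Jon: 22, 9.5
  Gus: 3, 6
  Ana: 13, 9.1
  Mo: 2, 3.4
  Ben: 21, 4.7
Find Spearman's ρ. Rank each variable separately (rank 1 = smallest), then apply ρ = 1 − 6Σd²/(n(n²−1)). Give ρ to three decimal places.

Ranks of variable 1: 4, 3, 7, 2, 5, 1, 6
Ranks of variable 2: 4, 6, 7, 3, 5, 1, 2
d = r₁ − r₂: 0, -3, 0, -1, 0, 0, 4
d²: 0, 9, 0, 1, 0, 0, 16; Σd² = 26
ρ = 1 − 6·26/(7·48) = 1 − 156/336 = 0.536

0.536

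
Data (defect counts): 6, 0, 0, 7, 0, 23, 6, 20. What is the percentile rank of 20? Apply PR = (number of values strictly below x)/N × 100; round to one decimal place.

N = 8.
Strictly below 20: 6. Equal to 20: 1.
PR = 6/8 × 100 = 75.0

75.0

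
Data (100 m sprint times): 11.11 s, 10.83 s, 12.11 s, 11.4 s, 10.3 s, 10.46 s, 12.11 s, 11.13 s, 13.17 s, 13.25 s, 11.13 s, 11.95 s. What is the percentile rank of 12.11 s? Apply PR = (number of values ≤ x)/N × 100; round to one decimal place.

83.3

N = 12.
Strictly below 12.11: 8. Equal to 12.11: 2.
PR = 10/12 × 100 = 83.3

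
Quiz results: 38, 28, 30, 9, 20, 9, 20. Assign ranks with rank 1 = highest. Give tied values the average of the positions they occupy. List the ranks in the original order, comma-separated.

1, 3, 2, 6.5, 4.5, 6.5, 4.5

Sorted (descending): 38, 30, 28, 20, 20, 9, 9
The 2 values of 20 occupy positions 4–5 → average rank (4+5)/2 = 4.5.
The 2 values of 9 occupy positions 6–7 → average rank (6+7)/2 = 6.5.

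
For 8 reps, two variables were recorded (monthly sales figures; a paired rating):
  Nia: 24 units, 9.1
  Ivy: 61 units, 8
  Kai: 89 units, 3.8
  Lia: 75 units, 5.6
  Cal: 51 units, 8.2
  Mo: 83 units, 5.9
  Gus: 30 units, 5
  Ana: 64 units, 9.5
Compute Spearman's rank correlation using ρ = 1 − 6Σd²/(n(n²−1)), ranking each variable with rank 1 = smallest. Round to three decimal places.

Ranks of variable 1: 1, 4, 8, 6, 3, 7, 2, 5
Ranks of variable 2: 7, 5, 1, 3, 6, 4, 2, 8
d = r₁ − r₂: -6, -1, 7, 3, -3, 3, 0, -3
d²: 36, 1, 49, 9, 9, 9, 0, 9; Σd² = 122
ρ = 1 − 6·122/(8·63) = 1 − 732/504 = -0.452

-0.452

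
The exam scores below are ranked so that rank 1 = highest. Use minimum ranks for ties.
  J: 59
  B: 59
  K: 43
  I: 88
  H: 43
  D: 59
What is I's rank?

1

Sorted (descending): 88, 59, 59, 59, 43, 43
The 3 values of 59 occupy positions 2–4 → each gets rank 2.
The 2 values of 43 occupy positions 5–6 → each gets rank 5.
I has value 88 → rank 1.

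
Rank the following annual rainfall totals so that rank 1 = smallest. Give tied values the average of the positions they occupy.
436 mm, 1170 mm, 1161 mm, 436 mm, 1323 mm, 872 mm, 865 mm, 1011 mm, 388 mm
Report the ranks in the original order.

Sorted (ascending): 388, 436, 436, 865, 872, 1011, 1161, 1170, 1323
The 2 values of 436 occupy positions 2–3 → average rank (2+3)/2 = 2.5.

2.5, 8, 7, 2.5, 9, 5, 4, 6, 1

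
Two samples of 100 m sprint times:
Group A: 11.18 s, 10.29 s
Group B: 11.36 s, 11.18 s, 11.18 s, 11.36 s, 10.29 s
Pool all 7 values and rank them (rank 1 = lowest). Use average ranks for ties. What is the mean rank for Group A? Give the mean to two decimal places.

2.75

Sorted (ascending): 10.29, 10.29, 11.18, 11.18, 11.18, 11.36, 11.36
The 2 values of 10.29 occupy positions 1–2 → average rank (1+2)/2 = 1.5.
The 3 values of 11.18 occupy positions 3–5 → average rank 4.
The 2 values of 11.36 occupy positions 6–7 → average rank (6+7)/2 = 6.5.
Group A values → pooled ranks: 11.18→4, 10.29→1.5
Mean rank = (4 + 1.5) / 2 = 2.75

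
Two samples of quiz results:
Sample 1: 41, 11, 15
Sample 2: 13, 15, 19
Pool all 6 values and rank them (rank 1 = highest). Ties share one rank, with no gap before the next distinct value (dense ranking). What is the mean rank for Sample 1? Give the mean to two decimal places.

Sorted (descending): 41, 19, 15, 15, 13, 11
The 2 values of 15 share dense rank 3.
Remaining distinct values take the next consecutive integers.
Sample 1 values → pooled ranks: 41→1, 11→5, 15→3
Mean rank = (1 + 5 + 3) / 3 = 3.00

3.00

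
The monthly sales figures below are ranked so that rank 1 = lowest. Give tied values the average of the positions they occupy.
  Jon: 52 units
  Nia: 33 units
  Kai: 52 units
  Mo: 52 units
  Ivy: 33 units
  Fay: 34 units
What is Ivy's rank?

1.5

Sorted (ascending): 33, 33, 34, 52, 52, 52
The 2 values of 33 occupy positions 1–2 → average rank (1+2)/2 = 1.5.
The 3 values of 52 occupy positions 4–6 → average rank 5.
Ivy has value 33 units → rank 1.5.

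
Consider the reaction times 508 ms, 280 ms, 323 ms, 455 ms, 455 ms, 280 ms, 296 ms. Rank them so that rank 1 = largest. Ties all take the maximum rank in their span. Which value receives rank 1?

Sorted (descending): 508, 455, 455, 323, 296, 280, 280
The 2 values of 455 occupy positions 2–3 → each gets rank 3.
The 2 values of 280 occupy positions 6–7 → each gets rank 7.
Rank 1 → value 508.

508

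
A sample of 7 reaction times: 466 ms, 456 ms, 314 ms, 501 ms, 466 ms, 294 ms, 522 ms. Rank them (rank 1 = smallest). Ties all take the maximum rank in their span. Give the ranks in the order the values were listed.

Sorted (ascending): 294, 314, 456, 466, 466, 501, 522
The 2 values of 466 occupy positions 4–5 → each gets rank 5.

5, 3, 2, 6, 5, 1, 7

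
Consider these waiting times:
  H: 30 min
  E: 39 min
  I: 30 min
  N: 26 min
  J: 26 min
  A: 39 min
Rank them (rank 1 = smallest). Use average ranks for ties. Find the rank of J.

Sorted (ascending): 26, 26, 30, 30, 39, 39
The 2 values of 26 occupy positions 1–2 → average rank (1+2)/2 = 1.5.
The 2 values of 30 occupy positions 3–4 → average rank (3+4)/2 = 3.5.
The 2 values of 39 occupy positions 5–6 → average rank (5+6)/2 = 5.5.
J has value 26 min → rank 1.5.

1.5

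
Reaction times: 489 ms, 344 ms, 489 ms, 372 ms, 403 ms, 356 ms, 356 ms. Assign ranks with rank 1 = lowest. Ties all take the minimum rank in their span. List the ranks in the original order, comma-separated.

6, 1, 6, 4, 5, 2, 2

Sorted (ascending): 344, 356, 356, 372, 403, 489, 489
The 2 values of 356 occupy positions 2–3 → each gets rank 2.
The 2 values of 489 occupy positions 6–7 → each gets rank 6.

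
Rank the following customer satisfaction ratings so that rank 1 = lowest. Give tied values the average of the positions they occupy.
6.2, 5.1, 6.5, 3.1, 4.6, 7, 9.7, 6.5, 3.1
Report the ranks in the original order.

5, 4, 6.5, 1.5, 3, 8, 9, 6.5, 1.5

Sorted (ascending): 3.1, 3.1, 4.6, 5.1, 6.2, 6.5, 6.5, 7, 9.7
The 2 values of 3.1 occupy positions 1–2 → average rank (1+2)/2 = 1.5.
The 2 values of 6.5 occupy positions 6–7 → average rank (6+7)/2 = 6.5.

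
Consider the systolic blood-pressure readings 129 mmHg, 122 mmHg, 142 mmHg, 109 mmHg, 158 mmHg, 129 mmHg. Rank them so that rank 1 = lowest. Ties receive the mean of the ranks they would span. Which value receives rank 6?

Sorted (ascending): 109, 122, 129, 129, 142, 158
The 2 values of 129 occupy positions 3–4 → average rank (3+4)/2 = 3.5.
Rank 6 → value 158.

158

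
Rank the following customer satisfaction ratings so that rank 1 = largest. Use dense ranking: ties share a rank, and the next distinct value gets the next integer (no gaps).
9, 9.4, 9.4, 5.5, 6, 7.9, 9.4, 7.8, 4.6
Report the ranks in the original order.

Sorted (descending): 9.4, 9.4, 9.4, 9, 7.9, 7.8, 6, 5.5, 4.6
The 3 values of 9.4 share dense rank 1.
Remaining distinct values take the next consecutive integers.

2, 1, 1, 6, 5, 3, 1, 4, 7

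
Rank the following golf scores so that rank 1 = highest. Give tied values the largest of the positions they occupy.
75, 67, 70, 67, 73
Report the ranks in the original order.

Sorted (descending): 75, 73, 70, 67, 67
The 2 values of 67 occupy positions 4–5 → each gets rank 5.

1, 5, 3, 5, 2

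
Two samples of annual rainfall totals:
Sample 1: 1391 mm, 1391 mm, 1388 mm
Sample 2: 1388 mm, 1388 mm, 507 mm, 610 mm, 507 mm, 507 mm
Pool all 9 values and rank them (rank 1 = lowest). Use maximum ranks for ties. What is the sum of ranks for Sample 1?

Sorted (ascending): 507, 507, 507, 610, 1388, 1388, 1388, 1391, 1391
The 3 values of 507 occupy positions 1–3 → each gets rank 3.
The 3 values of 1388 occupy positions 5–7 → each gets rank 7.
The 2 values of 1391 occupy positions 8–9 → each gets rank 9.
Sample 1 values → pooled ranks: 1391→9, 1391→9, 1388→7
Rank sum = 9 + 9 + 7 = 25

25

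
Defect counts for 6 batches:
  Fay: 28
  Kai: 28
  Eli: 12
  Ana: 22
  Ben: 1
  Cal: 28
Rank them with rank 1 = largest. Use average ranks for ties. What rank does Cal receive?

Sorted (descending): 28, 28, 28, 22, 12, 1
The 3 values of 28 occupy positions 1–3 → average rank 2.
Cal has value 28 → rank 2.

2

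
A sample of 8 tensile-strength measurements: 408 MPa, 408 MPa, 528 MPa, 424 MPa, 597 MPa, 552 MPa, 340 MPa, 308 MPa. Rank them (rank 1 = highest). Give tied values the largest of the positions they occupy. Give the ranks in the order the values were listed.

Sorted (descending): 597, 552, 528, 424, 408, 408, 340, 308
The 2 values of 408 occupy positions 5–6 → each gets rank 6.

6, 6, 3, 4, 1, 2, 7, 8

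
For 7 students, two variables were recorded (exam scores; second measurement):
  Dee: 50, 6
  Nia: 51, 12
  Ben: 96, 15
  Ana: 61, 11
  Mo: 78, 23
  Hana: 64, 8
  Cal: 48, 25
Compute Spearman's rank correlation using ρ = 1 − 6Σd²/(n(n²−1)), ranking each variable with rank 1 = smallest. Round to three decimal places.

0.071

Ranks of variable 1: 2, 3, 7, 4, 6, 5, 1
Ranks of variable 2: 1, 4, 5, 3, 6, 2, 7
d = r₁ − r₂: 1, -1, 2, 1, 0, 3, -6
d²: 1, 1, 4, 1, 0, 9, 36; Σd² = 52
ρ = 1 − 6·52/(7·48) = 1 − 312/336 = 0.071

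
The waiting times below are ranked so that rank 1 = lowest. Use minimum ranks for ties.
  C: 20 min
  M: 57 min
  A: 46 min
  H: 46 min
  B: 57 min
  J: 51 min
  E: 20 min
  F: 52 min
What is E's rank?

Sorted (ascending): 20, 20, 46, 46, 51, 52, 57, 57
The 2 values of 20 occupy positions 1–2 → each gets rank 1.
The 2 values of 46 occupy positions 3–4 → each gets rank 3.
The 2 values of 57 occupy positions 7–8 → each gets rank 7.
E has value 20 min → rank 1.

1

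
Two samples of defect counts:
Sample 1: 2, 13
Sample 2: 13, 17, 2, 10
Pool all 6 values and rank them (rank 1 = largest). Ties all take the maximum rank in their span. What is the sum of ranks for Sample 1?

9

Sorted (descending): 17, 13, 13, 10, 2, 2
The 2 values of 13 occupy positions 2–3 → each gets rank 3.
The 2 values of 2 occupy positions 5–6 → each gets rank 6.
Sample 1 values → pooled ranks: 2→6, 13→3
Rank sum = 6 + 3 = 9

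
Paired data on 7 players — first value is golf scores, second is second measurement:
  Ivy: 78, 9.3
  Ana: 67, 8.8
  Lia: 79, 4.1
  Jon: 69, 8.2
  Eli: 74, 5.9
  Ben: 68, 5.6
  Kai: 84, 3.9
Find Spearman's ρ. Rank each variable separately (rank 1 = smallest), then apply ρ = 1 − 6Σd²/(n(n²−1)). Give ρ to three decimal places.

Ranks of variable 1: 5, 1, 6, 3, 4, 2, 7
Ranks of variable 2: 7, 6, 2, 5, 4, 3, 1
d = r₁ − r₂: -2, -5, 4, -2, 0, -1, 6
d²: 4, 25, 16, 4, 0, 1, 36; Σd² = 86
ρ = 1 − 6·86/(7·48) = 1 − 516/336 = -0.536

-0.536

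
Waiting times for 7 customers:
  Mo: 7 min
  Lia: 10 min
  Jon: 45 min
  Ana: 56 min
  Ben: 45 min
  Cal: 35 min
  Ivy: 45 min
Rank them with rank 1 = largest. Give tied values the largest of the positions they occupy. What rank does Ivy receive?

Sorted (descending): 56, 45, 45, 45, 35, 10, 7
The 3 values of 45 occupy positions 2–4 → each gets rank 4.
Ivy has value 45 min → rank 4.

4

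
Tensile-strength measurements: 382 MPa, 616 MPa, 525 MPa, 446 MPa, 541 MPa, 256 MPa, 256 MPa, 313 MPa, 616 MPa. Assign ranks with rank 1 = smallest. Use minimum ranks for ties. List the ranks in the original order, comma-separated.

4, 8, 6, 5, 7, 1, 1, 3, 8

Sorted (ascending): 256, 256, 313, 382, 446, 525, 541, 616, 616
The 2 values of 256 occupy positions 1–2 → each gets rank 1.
The 2 values of 616 occupy positions 8–9 → each gets rank 8.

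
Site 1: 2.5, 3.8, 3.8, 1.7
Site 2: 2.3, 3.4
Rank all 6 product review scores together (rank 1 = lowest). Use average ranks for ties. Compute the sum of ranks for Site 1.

15

Sorted (ascending): 1.7, 2.3, 2.5, 3.4, 3.8, 3.8
The 2 values of 3.8 occupy positions 5–6 → average rank (5+6)/2 = 5.5.
Site 1 values → pooled ranks: 2.5→3, 3.8→5.5, 3.8→5.5, 1.7→1
Rank sum = 3 + 5.5 + 5.5 + 1 = 15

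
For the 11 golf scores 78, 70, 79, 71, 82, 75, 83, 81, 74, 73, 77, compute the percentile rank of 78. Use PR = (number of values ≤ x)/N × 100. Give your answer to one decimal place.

63.6

N = 11.
Strictly below 78: 6. Equal to 78: 1.
PR = 7/11 × 100 = 63.6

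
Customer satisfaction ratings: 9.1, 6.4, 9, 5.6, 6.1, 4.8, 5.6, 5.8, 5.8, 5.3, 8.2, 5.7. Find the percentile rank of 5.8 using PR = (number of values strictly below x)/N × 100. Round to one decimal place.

N = 12.
Strictly below 5.8: 5. Equal to 5.8: 2.
PR = 5/12 × 100 = 41.7

41.7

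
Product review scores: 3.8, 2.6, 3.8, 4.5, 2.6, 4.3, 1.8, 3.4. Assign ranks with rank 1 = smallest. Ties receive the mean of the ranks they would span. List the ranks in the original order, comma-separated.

Sorted (ascending): 1.8, 2.6, 2.6, 3.4, 3.8, 3.8, 4.3, 4.5
The 2 values of 2.6 occupy positions 2–3 → average rank (2+3)/2 = 2.5.
The 2 values of 3.8 occupy positions 5–6 → average rank (5+6)/2 = 5.5.

5.5, 2.5, 5.5, 8, 2.5, 7, 1, 4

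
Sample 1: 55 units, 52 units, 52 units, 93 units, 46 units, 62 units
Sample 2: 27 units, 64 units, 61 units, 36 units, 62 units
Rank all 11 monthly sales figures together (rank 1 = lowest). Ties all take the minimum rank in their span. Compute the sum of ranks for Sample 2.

28

Sorted (ascending): 27, 36, 46, 52, 52, 55, 61, 62, 62, 64, 93
The 2 values of 52 occupy positions 4–5 → each gets rank 4.
The 2 values of 62 occupy positions 8–9 → each gets rank 8.
Sample 2 values → pooled ranks: 27→1, 64→10, 61→7, 36→2, 62→8
Rank sum = 1 + 10 + 7 + 2 + 8 = 28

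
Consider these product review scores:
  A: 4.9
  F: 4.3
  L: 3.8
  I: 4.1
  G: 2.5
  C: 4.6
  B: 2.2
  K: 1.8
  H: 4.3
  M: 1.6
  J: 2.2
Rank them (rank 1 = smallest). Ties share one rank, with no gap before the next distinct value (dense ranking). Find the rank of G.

4

Sorted (ascending): 1.6, 1.8, 2.2, 2.2, 2.5, 3.8, 4.1, 4.3, 4.3, 4.6, 4.9
The 2 values of 2.2 share dense rank 3.
The 2 values of 4.3 share dense rank 7.
Remaining distinct values take the next consecutive integers.
G has value 2.5 → rank 4.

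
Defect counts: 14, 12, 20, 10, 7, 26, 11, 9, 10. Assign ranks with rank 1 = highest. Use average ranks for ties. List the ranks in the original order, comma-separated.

Sorted (descending): 26, 20, 14, 12, 11, 10, 10, 9, 7
The 2 values of 10 occupy positions 6–7 → average rank (6+7)/2 = 6.5.

3, 4, 2, 6.5, 9, 1, 5, 8, 6.5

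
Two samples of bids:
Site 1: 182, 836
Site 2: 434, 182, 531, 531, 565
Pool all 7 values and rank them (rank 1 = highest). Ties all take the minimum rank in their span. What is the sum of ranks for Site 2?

19

Sorted (descending): 836, 565, 531, 531, 434, 182, 182
The 2 values of 531 occupy positions 3–4 → each gets rank 3.
The 2 values of 182 occupy positions 6–7 → each gets rank 6.
Site 2 values → pooled ranks: 434→5, 182→6, 531→3, 531→3, 565→2
Rank sum = 5 + 6 + 3 + 3 + 2 = 19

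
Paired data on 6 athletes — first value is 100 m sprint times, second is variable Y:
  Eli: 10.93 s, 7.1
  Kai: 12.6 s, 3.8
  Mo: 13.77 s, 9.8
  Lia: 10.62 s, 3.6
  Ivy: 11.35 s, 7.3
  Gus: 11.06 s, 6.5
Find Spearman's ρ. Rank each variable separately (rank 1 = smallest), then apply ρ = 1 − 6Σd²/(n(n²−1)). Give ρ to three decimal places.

Ranks of variable 1: 2, 5, 6, 1, 4, 3
Ranks of variable 2: 4, 2, 6, 1, 5, 3
d = r₁ − r₂: -2, 3, 0, 0, -1, 0
d²: 4, 9, 0, 0, 1, 0; Σd² = 14
ρ = 1 − 6·14/(6·35) = 1 − 84/210 = 0.600

0.600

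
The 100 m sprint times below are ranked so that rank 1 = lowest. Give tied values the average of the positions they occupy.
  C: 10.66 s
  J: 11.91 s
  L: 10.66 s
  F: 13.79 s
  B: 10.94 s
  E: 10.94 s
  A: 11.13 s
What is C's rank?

1.5

Sorted (ascending): 10.66, 10.66, 10.94, 10.94, 11.13, 11.91, 13.79
The 2 values of 10.66 occupy positions 1–2 → average rank (1+2)/2 = 1.5.
The 2 values of 10.94 occupy positions 3–4 → average rank (3+4)/2 = 3.5.
C has value 10.66 s → rank 1.5.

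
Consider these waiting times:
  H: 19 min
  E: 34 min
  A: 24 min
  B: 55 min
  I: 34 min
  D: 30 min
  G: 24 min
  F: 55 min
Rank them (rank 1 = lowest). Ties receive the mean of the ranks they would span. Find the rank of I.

5.5

Sorted (ascending): 19, 24, 24, 30, 34, 34, 55, 55
The 2 values of 24 occupy positions 2–3 → average rank (2+3)/2 = 2.5.
The 2 values of 34 occupy positions 5–6 → average rank (5+6)/2 = 5.5.
The 2 values of 55 occupy positions 7–8 → average rank (7+8)/2 = 7.5.
I has value 34 min → rank 5.5.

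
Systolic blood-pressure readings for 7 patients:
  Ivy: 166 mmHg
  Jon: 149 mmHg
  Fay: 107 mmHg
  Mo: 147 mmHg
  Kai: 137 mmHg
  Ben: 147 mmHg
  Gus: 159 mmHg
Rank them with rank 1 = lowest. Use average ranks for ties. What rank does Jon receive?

Sorted (ascending): 107, 137, 147, 147, 149, 159, 166
The 2 values of 147 occupy positions 3–4 → average rank (3+4)/2 = 3.5.
Jon has value 149 mmHg → rank 5.

5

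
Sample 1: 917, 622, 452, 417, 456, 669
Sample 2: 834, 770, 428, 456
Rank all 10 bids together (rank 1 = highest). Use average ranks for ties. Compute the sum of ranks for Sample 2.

Sorted (descending): 917, 834, 770, 669, 622, 456, 456, 452, 428, 417
The 2 values of 456 occupy positions 6–7 → average rank (6+7)/2 = 6.5.
Sample 2 values → pooled ranks: 834→2, 770→3, 428→9, 456→6.5
Rank sum = 2 + 3 + 9 + 6.5 = 20.5

20.5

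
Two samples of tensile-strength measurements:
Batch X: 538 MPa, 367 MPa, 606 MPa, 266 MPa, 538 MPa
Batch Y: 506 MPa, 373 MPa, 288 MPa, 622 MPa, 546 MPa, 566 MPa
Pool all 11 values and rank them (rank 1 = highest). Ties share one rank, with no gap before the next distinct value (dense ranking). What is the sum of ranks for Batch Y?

30

Sorted (descending): 622, 606, 566, 546, 538, 538, 506, 373, 367, 288, 266
The 2 values of 538 share dense rank 5.
Remaining distinct values take the next consecutive integers.
Batch Y values → pooled ranks: 506→6, 373→7, 288→9, 622→1, 546→4, 566→3
Rank sum = 6 + 7 + 9 + 1 + 4 + 3 = 30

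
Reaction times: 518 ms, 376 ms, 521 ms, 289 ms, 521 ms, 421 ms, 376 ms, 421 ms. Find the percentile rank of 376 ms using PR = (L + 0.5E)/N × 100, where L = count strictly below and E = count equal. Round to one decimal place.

25.0

N = 8.
Strictly below 376: 1. Equal to 376: 2.
PR = (1 + 0.5·2)/8 × 100 = 25.0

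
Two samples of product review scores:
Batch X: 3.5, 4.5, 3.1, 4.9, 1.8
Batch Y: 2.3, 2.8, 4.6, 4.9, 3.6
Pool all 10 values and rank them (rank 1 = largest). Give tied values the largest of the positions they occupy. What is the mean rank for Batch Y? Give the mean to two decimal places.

5.40

Sorted (descending): 4.9, 4.9, 4.6, 4.5, 3.6, 3.5, 3.1, 2.8, 2.3, 1.8
The 2 values of 4.9 occupy positions 1–2 → each gets rank 2.
Batch Y values → pooled ranks: 2.3→9, 2.8→8, 4.6→3, 4.9→2, 3.6→5
Mean rank = (9 + 8 + 3 + 2 + 5) / 5 = 5.40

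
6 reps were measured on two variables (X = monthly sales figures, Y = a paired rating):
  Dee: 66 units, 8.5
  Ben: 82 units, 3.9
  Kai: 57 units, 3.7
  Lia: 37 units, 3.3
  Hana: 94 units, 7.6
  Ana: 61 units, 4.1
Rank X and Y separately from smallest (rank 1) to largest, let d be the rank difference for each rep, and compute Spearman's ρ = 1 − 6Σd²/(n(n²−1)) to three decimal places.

0.714

Ranks of variable 1: 4, 5, 2, 1, 6, 3
Ranks of variable 2: 6, 3, 2, 1, 5, 4
d = r₁ − r₂: -2, 2, 0, 0, 1, -1
d²: 4, 4, 0, 0, 1, 1; Σd² = 10
ρ = 1 − 6·10/(6·35) = 1 − 60/210 = 0.714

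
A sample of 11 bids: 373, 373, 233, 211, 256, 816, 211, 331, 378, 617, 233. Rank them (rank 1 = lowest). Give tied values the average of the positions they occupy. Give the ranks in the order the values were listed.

Sorted (ascending): 211, 211, 233, 233, 256, 331, 373, 373, 378, 617, 816
The 2 values of 211 occupy positions 1–2 → average rank (1+2)/2 = 1.5.
The 2 values of 233 occupy positions 3–4 → average rank (3+4)/2 = 3.5.
The 2 values of 373 occupy positions 7–8 → average rank (7+8)/2 = 7.5.

7.5, 7.5, 3.5, 1.5, 5, 11, 1.5, 6, 9, 10, 3.5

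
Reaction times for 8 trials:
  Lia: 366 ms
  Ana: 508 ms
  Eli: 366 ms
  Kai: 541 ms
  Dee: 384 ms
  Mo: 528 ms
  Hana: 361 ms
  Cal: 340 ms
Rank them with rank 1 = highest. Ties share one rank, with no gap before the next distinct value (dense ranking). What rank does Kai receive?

Sorted (descending): 541, 528, 508, 384, 366, 366, 361, 340
The 2 values of 366 share dense rank 5.
Remaining distinct values take the next consecutive integers.
Kai has value 541 ms → rank 1.

1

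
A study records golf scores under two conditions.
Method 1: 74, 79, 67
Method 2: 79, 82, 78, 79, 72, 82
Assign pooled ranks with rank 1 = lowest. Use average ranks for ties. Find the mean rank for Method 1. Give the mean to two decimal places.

Sorted (ascending): 67, 72, 74, 78, 79, 79, 79, 82, 82
The 3 values of 79 occupy positions 5–7 → average rank 6.
The 2 values of 82 occupy positions 8–9 → average rank (8+9)/2 = 8.5.
Method 1 values → pooled ranks: 74→3, 79→6, 67→1
Mean rank = (3 + 6 + 1) / 3 = 3.33

3.33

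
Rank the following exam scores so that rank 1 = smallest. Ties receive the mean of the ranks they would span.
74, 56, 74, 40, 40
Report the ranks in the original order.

4.5, 3, 4.5, 1.5, 1.5

Sorted (ascending): 40, 40, 56, 74, 74
The 2 values of 40 occupy positions 1–2 → average rank (1+2)/2 = 1.5.
The 2 values of 74 occupy positions 4–5 → average rank (4+5)/2 = 4.5.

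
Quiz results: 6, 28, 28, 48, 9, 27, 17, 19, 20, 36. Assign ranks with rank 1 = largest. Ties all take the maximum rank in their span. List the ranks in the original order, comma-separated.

10, 4, 4, 1, 9, 5, 8, 7, 6, 2

Sorted (descending): 48, 36, 28, 28, 27, 20, 19, 17, 9, 6
The 2 values of 28 occupy positions 3–4 → each gets rank 4.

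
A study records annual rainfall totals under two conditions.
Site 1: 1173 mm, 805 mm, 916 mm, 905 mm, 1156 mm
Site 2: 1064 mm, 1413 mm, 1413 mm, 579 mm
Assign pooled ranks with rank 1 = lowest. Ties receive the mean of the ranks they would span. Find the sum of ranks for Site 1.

22

Sorted (ascending): 579, 805, 905, 916, 1064, 1156, 1173, 1413, 1413
The 2 values of 1413 occupy positions 8–9 → average rank (8+9)/2 = 8.5.
Site 1 values → pooled ranks: 1173→7, 805→2, 916→4, 905→3, 1156→6
Rank sum = 7 + 2 + 4 + 3 + 6 = 22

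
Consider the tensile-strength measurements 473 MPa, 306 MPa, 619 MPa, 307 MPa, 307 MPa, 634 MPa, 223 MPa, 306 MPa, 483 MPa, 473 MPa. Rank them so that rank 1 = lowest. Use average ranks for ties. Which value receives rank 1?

223

Sorted (ascending): 223, 306, 306, 307, 307, 473, 473, 483, 619, 634
The 2 values of 306 occupy positions 2–3 → average rank (2+3)/2 = 2.5.
The 2 values of 307 occupy positions 4–5 → average rank (4+5)/2 = 4.5.
The 2 values of 473 occupy positions 6–7 → average rank (6+7)/2 = 6.5.
Rank 1 → value 223.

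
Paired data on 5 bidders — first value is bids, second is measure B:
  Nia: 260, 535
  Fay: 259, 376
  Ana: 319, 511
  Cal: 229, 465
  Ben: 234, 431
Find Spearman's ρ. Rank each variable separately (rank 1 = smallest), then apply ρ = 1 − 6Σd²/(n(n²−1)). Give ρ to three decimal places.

Ranks of variable 1: 4, 3, 5, 1, 2
Ranks of variable 2: 5, 1, 4, 3, 2
d = r₁ − r₂: -1, 2, 1, -2, 0
d²: 1, 4, 1, 4, 0; Σd² = 10
ρ = 1 − 6·10/(5·24) = 1 − 60/120 = 0.500

0.500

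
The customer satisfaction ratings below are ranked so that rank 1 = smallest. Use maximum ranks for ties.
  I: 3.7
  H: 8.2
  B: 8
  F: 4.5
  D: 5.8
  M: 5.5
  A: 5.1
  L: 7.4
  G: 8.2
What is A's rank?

Sorted (ascending): 3.7, 4.5, 5.1, 5.5, 5.8, 7.4, 8, 8.2, 8.2
The 2 values of 8.2 occupy positions 8–9 → each gets rank 9.
A has value 5.1 → rank 3.

3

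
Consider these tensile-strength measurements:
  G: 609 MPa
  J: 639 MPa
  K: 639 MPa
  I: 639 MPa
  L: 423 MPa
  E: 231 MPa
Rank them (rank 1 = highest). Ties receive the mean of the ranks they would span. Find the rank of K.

Sorted (descending): 639, 639, 639, 609, 423, 231
The 3 values of 639 occupy positions 1–3 → average rank 2.
K has value 639 MPa → rank 2.

2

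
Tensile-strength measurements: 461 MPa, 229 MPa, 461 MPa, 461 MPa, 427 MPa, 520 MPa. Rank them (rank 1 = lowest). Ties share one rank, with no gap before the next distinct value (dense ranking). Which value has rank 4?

520

Sorted (ascending): 229, 427, 461, 461, 461, 520
The 3 values of 461 share dense rank 3.
Remaining distinct values take the next consecutive integers.
Rank 4 → value 520.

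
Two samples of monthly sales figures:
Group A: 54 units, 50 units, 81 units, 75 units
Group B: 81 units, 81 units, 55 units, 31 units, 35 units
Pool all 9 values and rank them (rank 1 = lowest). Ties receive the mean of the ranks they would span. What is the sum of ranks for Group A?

21

Sorted (ascending): 31, 35, 50, 54, 55, 75, 81, 81, 81
The 3 values of 81 occupy positions 7–9 → average rank 8.
Group A values → pooled ranks: 54→4, 50→3, 81→8, 75→6
Rank sum = 4 + 3 + 8 + 6 = 21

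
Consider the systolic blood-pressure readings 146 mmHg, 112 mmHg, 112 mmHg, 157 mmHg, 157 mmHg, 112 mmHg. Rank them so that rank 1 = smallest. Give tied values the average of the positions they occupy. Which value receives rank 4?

146

Sorted (ascending): 112, 112, 112, 146, 157, 157
The 3 values of 112 occupy positions 1–3 → average rank 2.
The 2 values of 157 occupy positions 5–6 → average rank (5+6)/2 = 5.5.
Rank 4 → value 146.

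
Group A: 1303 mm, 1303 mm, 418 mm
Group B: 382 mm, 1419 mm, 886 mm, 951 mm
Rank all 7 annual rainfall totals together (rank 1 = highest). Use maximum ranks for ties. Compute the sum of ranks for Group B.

17

Sorted (descending): 1419, 1303, 1303, 951, 886, 418, 382
The 2 values of 1303 occupy positions 2–3 → each gets rank 3.
Group B values → pooled ranks: 382→7, 1419→1, 886→5, 951→4
Rank sum = 7 + 1 + 5 + 4 = 17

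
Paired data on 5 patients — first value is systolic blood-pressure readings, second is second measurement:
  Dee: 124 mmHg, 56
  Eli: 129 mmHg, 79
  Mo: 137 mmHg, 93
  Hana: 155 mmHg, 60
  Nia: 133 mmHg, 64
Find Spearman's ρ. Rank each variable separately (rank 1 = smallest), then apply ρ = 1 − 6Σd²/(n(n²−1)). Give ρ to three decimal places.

0.300

Ranks of variable 1: 1, 2, 4, 5, 3
Ranks of variable 2: 1, 4, 5, 2, 3
d = r₁ − r₂: 0, -2, -1, 3, 0
d²: 0, 4, 1, 9, 0; Σd² = 14
ρ = 1 − 6·14/(5·24) = 1 − 84/120 = 0.300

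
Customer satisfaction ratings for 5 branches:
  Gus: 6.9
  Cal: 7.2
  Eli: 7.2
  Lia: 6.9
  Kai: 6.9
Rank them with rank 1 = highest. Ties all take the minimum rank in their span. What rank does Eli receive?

Sorted (descending): 7.2, 7.2, 6.9, 6.9, 6.9
The 2 values of 7.2 occupy positions 1–2 → each gets rank 1.
The 3 values of 6.9 occupy positions 3–5 → each gets rank 3.
Eli has value 7.2 → rank 1.

1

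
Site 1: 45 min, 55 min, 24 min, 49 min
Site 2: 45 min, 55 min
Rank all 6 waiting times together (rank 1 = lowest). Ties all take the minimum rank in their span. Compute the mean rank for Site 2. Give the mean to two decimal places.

3.50

Sorted (ascending): 24, 45, 45, 49, 55, 55
The 2 values of 45 occupy positions 2–3 → each gets rank 2.
The 2 values of 55 occupy positions 5–6 → each gets rank 5.
Site 2 values → pooled ranks: 45→2, 55→5
Mean rank = (2 + 5) / 2 = 3.50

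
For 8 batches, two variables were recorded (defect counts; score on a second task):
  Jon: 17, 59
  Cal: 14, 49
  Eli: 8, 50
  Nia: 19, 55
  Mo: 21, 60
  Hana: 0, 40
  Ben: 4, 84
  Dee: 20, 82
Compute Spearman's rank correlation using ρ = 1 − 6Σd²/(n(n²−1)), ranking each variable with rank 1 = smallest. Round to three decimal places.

0.429

Ranks of variable 1: 5, 4, 3, 6, 8, 1, 2, 7
Ranks of variable 2: 5, 2, 3, 4, 6, 1, 8, 7
d = r₁ − r₂: 0, 2, 0, 2, 2, 0, -6, 0
d²: 0, 4, 0, 4, 4, 0, 36, 0; Σd² = 48
ρ = 1 − 6·48/(8·63) = 1 − 288/504 = 0.429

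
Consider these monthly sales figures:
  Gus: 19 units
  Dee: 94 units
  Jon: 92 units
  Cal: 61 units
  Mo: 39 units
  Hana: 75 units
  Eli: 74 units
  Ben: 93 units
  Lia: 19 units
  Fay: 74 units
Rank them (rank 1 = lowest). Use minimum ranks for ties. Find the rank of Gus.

Sorted (ascending): 19, 19, 39, 61, 74, 74, 75, 92, 93, 94
The 2 values of 19 occupy positions 1–2 → each gets rank 1.
The 2 values of 74 occupy positions 5–6 → each gets rank 5.
Gus has value 19 units → rank 1.

1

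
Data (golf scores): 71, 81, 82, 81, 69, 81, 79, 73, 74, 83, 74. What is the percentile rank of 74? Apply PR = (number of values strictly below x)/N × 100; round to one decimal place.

27.3

N = 11.
Strictly below 74: 3. Equal to 74: 2.
PR = 3/11 × 100 = 27.3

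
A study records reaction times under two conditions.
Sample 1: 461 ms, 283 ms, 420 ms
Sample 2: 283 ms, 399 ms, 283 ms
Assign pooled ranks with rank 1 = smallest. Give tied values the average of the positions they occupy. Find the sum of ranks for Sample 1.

13

Sorted (ascending): 283, 283, 283, 399, 420, 461
The 3 values of 283 occupy positions 1–3 → average rank 2.
Sample 1 values → pooled ranks: 461→6, 283→2, 420→5
Rank sum = 6 + 2 + 5 = 13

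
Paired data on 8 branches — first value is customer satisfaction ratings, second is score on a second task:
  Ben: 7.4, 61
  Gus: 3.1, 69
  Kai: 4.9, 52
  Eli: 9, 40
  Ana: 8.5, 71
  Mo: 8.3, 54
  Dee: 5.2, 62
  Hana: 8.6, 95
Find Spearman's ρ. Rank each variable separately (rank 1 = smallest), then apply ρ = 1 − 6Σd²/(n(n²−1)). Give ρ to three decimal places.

0.000

Ranks of variable 1: 4, 1, 2, 8, 6, 5, 3, 7
Ranks of variable 2: 4, 6, 2, 1, 7, 3, 5, 8
d = r₁ − r₂: 0, -5, 0, 7, -1, 2, -2, -1
d²: 0, 25, 0, 49, 1, 4, 4, 1; Σd² = 84
ρ = 1 − 6·84/(8·63) = 1 − 504/504 = 0.000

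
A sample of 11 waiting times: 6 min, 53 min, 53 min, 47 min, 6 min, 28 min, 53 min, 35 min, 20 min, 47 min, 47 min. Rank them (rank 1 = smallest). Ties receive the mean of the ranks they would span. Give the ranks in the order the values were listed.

Sorted (ascending): 6, 6, 20, 28, 35, 47, 47, 47, 53, 53, 53
The 2 values of 6 occupy positions 1–2 → average rank (1+2)/2 = 1.5.
The 3 values of 47 occupy positions 6–8 → average rank 7.
The 3 values of 53 occupy positions 9–11 → average rank 10.

1.5, 10, 10, 7, 1.5, 4, 10, 5, 3, 7, 7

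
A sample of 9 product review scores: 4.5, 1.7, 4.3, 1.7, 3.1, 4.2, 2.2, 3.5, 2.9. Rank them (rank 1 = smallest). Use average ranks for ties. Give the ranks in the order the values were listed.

9, 1.5, 8, 1.5, 5, 7, 3, 6, 4

Sorted (ascending): 1.7, 1.7, 2.2, 2.9, 3.1, 3.5, 4.2, 4.3, 4.5
The 2 values of 1.7 occupy positions 1–2 → average rank (1+2)/2 = 1.5.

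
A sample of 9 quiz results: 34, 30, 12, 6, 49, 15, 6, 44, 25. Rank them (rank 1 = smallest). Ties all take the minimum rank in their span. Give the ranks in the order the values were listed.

7, 6, 3, 1, 9, 4, 1, 8, 5

Sorted (ascending): 6, 6, 12, 15, 25, 30, 34, 44, 49
The 2 values of 6 occupy positions 1–2 → each gets rank 1.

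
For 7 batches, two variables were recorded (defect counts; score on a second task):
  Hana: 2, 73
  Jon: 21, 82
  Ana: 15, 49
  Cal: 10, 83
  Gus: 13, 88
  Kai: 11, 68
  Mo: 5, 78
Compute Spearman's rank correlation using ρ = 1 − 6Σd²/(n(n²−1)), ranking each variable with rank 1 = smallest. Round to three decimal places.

Ranks of variable 1: 1, 7, 6, 3, 5, 4, 2
Ranks of variable 2: 3, 5, 1, 6, 7, 2, 4
d = r₁ − r₂: -2, 2, 5, -3, -2, 2, -2
d²: 4, 4, 25, 9, 4, 4, 4; Σd² = 54
ρ = 1 − 6·54/(7·48) = 1 − 324/336 = 0.036

0.036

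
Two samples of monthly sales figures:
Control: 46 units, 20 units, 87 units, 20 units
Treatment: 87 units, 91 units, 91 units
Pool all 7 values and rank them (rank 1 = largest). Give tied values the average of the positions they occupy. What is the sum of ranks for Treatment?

Sorted (descending): 91, 91, 87, 87, 46, 20, 20
The 2 values of 91 occupy positions 1–2 → average rank (1+2)/2 = 1.5.
The 2 values of 87 occupy positions 3–4 → average rank (3+4)/2 = 3.5.
The 2 values of 20 occupy positions 6–7 → average rank (6+7)/2 = 6.5.
Treatment values → pooled ranks: 87→3.5, 91→1.5, 91→1.5
Rank sum = 3.5 + 1.5 + 1.5 = 6.5

6.5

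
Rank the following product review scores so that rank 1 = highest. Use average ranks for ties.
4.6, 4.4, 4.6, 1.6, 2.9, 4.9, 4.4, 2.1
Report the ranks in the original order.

2.5, 4.5, 2.5, 8, 6, 1, 4.5, 7

Sorted (descending): 4.9, 4.6, 4.6, 4.4, 4.4, 2.9, 2.1, 1.6
The 2 values of 4.6 occupy positions 2–3 → average rank (2+3)/2 = 2.5.
The 2 values of 4.4 occupy positions 4–5 → average rank (4+5)/2 = 4.5.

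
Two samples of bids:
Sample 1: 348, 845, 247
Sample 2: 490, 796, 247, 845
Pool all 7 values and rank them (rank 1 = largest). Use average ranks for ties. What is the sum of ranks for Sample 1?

13

Sorted (descending): 845, 845, 796, 490, 348, 247, 247
The 2 values of 845 occupy positions 1–2 → average rank (1+2)/2 = 1.5.
The 2 values of 247 occupy positions 6–7 → average rank (6+7)/2 = 6.5.
Sample 1 values → pooled ranks: 348→5, 845→1.5, 247→6.5
Rank sum = 5 + 1.5 + 6.5 = 13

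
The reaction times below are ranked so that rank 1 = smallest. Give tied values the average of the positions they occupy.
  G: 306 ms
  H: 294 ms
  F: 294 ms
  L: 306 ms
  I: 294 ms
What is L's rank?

Sorted (ascending): 294, 294, 294, 306, 306
The 3 values of 294 occupy positions 1–3 → average rank 2.
The 2 values of 306 occupy positions 4–5 → average rank (4+5)/2 = 4.5.
L has value 306 ms → rank 4.5.

4.5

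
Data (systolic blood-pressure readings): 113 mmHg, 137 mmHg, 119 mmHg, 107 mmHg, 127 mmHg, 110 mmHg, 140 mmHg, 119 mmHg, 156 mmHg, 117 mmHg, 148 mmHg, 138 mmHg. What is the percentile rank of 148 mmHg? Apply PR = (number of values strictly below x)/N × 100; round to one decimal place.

83.3

N = 12.
Strictly below 148: 10. Equal to 148: 1.
PR = 10/12 × 100 = 83.3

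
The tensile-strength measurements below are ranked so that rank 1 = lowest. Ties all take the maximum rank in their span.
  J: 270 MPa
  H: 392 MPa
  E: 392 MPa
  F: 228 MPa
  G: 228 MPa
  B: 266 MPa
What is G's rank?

2

Sorted (ascending): 228, 228, 266, 270, 392, 392
The 2 values of 228 occupy positions 1–2 → each gets rank 2.
The 2 values of 392 occupy positions 5–6 → each gets rank 6.
G has value 228 MPa → rank 2.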